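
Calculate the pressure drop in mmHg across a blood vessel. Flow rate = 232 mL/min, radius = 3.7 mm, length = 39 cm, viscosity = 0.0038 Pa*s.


dP = 8*mu*L*Q / (pi*r^4)
Q = 232 mL/min = 3.86667e-06 m^3/s
dP = 77.8607 Pa = 77.8607 / 133.322 mmHg = 0.584 mmHg


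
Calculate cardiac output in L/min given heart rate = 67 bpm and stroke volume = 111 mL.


CO = HR * SV
CO = 67 * 111 / 1000
CO = 7.437 L/min


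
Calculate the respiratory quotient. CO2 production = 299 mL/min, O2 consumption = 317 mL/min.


RQ = VCO2 / VO2
RQ = 299 / 317
RQ = 0.9432


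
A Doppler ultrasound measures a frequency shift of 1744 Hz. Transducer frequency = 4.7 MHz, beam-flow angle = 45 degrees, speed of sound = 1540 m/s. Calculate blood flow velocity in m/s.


v = fd * c / (2 * f0 * cos(theta))
v = 1744 * 1540 / (2 * 4.7000e+06 * cos(45))
v = 0.4041 m/s


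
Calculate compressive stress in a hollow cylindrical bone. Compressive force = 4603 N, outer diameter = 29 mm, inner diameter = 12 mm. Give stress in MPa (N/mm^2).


A = pi*(r_o^2 - r_i^2)
r_o = 14.5 mm, r_i = 6 mm
A = 547.423 mm^2
sigma = F/A = 4603 / 547.423
sigma = 8.408 MPa


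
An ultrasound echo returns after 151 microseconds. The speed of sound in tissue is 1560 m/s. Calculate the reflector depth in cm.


depth = c * t / 2
t = 151 us = 1.5100e-04 s
depth = 1560 * 1.5100e-04 / 2
depth = 0.11778 m = 11.778 cm


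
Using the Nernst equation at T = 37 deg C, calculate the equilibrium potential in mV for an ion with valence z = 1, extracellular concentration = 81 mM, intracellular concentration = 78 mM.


E = (RT/(zF)) * ln(C_out/C_in)
T = 37 + 273.15 = 310.15 K
E = (8.314 * 310.15 / (1 * 96485)) * ln(81/78)
E = 1.009 mV


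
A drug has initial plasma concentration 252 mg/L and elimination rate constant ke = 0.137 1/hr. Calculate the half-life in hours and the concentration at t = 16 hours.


t_half = ln(2) / ke = 0.693147 / 0.137 = 5.059 hr
C(t) = C0 * exp(-ke*t) = 252 * exp(-0.137*16)
C(16) = 28.15 mg/L


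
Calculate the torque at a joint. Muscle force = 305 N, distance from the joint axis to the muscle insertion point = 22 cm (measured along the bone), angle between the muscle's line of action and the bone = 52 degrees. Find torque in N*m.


Torque = F * d * sin(theta)   (moment arm = d*sin(theta))
d = 22 cm = 0.22 m
Torque = 305 * 0.22 * sin(52)
Torque = 52.88 N*m


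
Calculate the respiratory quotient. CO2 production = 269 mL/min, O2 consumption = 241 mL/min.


RQ = VCO2 / VO2
RQ = 269 / 241
RQ = 1.116


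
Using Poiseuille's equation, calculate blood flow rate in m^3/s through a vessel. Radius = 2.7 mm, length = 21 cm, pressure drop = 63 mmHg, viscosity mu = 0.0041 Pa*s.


Q = pi*r^4*dP / (8*mu*L)
r = 0.0027 m, L = 0.21 m
dP = 63 mmHg = 8399.286 Pa
Q = 2.0359e-04 m^3/s


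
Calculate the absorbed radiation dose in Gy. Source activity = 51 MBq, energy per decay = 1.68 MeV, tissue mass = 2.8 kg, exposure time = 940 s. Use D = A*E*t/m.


A = 51 MBq = 5.1000e+07 Bq
E = 1.68 MeV = 2.69136e-13 J
D = A*E*t/m = 5.1000e+07*2.69136e-13*940/2.8
D = 0.004608 Gy


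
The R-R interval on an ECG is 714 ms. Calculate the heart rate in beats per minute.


HR = 60 / RR_interval(s)
RR = 714 ms = 0.714 s
HR = 60 / 0.714 = 84.03 bpm


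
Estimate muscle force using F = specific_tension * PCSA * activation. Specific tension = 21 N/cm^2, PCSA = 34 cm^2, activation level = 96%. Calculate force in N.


F = sigma * PCSA * activation
F = 21 * 34 * 0.96
F = 685.4 N


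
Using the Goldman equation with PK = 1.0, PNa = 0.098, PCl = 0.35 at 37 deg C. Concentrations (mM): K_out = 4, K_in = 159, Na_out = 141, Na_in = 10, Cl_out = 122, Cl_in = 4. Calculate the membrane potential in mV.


Vm = (RT/F)*ln((PK*Ko + PNa*Nao + PCl*Cli)/(PK*Ki + PNa*Nai + PCl*Clo))
Numer = 19.218, Denom = 202.68
Vm = -62.96 mV


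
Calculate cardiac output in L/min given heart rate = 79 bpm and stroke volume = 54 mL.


CO = HR * SV
CO = 79 * 54 / 1000
CO = 4.266 L/min


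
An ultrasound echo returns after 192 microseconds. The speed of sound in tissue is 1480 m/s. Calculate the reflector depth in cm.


depth = c * t / 2
t = 192 us = 1.9200e-04 s
depth = 1480 * 1.9200e-04 / 2
depth = 0.14208 m = 14.208 cm


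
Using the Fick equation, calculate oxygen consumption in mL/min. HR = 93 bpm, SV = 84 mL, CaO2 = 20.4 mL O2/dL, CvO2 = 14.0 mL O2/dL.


CO = HR*SV = 93*84/1000 = 7.812 L/min
a-v O2 diff = 20.4 - 14.0 = 6.4 mL/dL
VO2 = CO * (CaO2-CvO2) * 10 dL/L
VO2 = 7.812 * 6.4 * 10
VO2 = 500 mL/min


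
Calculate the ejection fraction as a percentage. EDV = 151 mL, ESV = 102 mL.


SV = EDV - ESV = 151 - 102 = 49 mL
EF = SV/EDV * 100 = 49/151 * 100
EF = 32.45%


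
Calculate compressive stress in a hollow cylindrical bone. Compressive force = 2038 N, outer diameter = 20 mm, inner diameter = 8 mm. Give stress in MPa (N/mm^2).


A = pi*(r_o^2 - r_i^2)
r_o = 10 mm, r_i = 4 mm
A = 263.894 mm^2
sigma = F/A = 2038 / 263.894
sigma = 7.723 MPa


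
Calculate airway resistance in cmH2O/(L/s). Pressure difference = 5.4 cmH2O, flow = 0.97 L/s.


R = dP / flow
R = 5.4 / 0.97
R = 5.567 cmH2O/(L/s)


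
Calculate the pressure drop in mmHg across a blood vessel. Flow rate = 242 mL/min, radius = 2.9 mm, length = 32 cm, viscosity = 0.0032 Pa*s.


dP = 8*mu*L*Q / (pi*r^4)
Q = 242 mL/min = 4.03333e-06 m^3/s
dP = 148.7 Pa = 148.7 / 133.322 mmHg = 1.115 mmHg


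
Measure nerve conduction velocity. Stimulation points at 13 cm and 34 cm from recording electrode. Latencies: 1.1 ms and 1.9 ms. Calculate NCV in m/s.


Distance = (34 - 13) / 100 = 0.21 m
dt = (1.9 - 1.1) / 1000 = 8.0000e-04 s
NCV = dist / dt = 262.5 m/s


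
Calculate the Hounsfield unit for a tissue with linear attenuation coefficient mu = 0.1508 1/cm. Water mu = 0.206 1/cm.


HU = ((mu_tissue - mu_water) / mu_water) * 1000
HU = ((0.1508 - 0.206) / 0.206) * 1000
HU = -268


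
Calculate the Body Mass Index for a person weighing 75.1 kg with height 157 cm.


BMI = weight / height^2
height = 157 cm = 1.57 m
BMI = 75.1 / 1.57^2
BMI = 30.47 kg/m^2


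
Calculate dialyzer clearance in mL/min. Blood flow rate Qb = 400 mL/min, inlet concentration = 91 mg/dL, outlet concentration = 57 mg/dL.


K = Qb * (Cb_in - Cb_out) / Cb_in
K = 400 * (91 - 57) / 91
K = 149.5 mL/min


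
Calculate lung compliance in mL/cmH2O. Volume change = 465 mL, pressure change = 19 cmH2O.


C = dV / dP
C = 465 / 19
C = 24.47 mL/cmH2O


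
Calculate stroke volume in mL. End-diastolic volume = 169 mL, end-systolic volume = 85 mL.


SV = EDV - ESV
SV = 169 - 85
SV = 84 mL


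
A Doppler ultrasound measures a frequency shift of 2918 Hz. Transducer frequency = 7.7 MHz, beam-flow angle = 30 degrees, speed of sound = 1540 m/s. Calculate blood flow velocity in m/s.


v = fd * c / (2 * f0 * cos(theta))
v = 2918 * 1540 / (2 * 7.7000e+06 * cos(30))
v = 0.3369 m/s


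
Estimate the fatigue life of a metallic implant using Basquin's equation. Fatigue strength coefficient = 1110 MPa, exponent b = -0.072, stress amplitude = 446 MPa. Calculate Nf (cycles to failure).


sigma_a = sigma_f' * (2Nf)^b
2Nf = (sigma_a/sigma_f')^(1/b)
2Nf = (446/1110)^(1/-0.072)
2Nf = 316107.65
Nf = 1.581e+05


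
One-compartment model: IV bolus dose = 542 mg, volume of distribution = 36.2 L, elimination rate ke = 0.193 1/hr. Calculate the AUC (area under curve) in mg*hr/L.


C0 = Dose/Vd = 542/36.2 = 14.9724 mg/L
AUC = C0/ke = 14.9724/0.193
AUC = 77.58 mg*hr/L


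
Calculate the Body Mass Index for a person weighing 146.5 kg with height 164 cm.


BMI = weight / height^2
height = 164 cm = 1.64 m
BMI = 146.5 / 1.64^2
BMI = 54.47 kg/m^2


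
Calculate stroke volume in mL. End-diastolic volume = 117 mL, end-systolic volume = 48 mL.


SV = EDV - ESV
SV = 117 - 48
SV = 69 mL


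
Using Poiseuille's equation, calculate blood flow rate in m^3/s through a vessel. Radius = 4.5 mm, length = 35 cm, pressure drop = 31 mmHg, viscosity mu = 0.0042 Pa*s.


Q = pi*r^4*dP / (8*mu*L)
r = 0.0045 m, L = 0.35 m
dP = 31 mmHg = 4132.982 Pa
Q = 4.5275e-04 m^3/s


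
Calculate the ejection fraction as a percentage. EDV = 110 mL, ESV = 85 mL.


SV = EDV - ESV = 110 - 85 = 25 mL
EF = SV/EDV * 100 = 25/110 * 100
EF = 22.73%


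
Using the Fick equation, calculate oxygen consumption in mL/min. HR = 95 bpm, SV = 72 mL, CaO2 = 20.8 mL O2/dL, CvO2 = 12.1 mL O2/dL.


CO = HR*SV = 95*72/1000 = 6.84 L/min
a-v O2 diff = 20.8 - 12.1 = 8.7 mL/dL
VO2 = CO * (CaO2-CvO2) * 10 dL/L
VO2 = 6.84 * 8.7 * 10
VO2 = 595.1 mL/min


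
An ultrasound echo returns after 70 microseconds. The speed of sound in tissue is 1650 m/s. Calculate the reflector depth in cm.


depth = c * t / 2
t = 70 us = 7.0000e-05 s
depth = 1650 * 7.0000e-05 / 2
depth = 0.05775 m = 5.775 cm


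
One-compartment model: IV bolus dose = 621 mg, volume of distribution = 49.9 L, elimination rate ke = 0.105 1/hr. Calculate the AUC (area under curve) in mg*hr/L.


C0 = Dose/Vd = 621/49.9 = 12.4449 mg/L
AUC = C0/ke = 12.4449/0.105
AUC = 118.5 mg*hr/L


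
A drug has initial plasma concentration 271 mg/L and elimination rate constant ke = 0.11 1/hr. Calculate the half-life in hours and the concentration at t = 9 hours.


t_half = ln(2) / ke = 0.693147 / 0.11 = 6.301 hr
C(t) = C0 * exp(-ke*t) = 271 * exp(-0.11*9)
C(9) = 100.7 mg/L


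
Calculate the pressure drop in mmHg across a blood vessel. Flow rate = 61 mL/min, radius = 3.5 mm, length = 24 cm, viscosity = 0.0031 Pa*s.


dP = 8*mu*L*Q / (pi*r^4)
Q = 61 mL/min = 1.01667e-06 m^3/s
dP = 12.8357 Pa = 12.8357 / 133.322 mmHg = 0.09628 mmHg


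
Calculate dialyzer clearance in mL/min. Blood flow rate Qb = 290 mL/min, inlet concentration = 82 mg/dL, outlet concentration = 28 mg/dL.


K = Qb * (Cb_in - Cb_out) / Cb_in
K = 290 * (82 - 28) / 82
K = 191 mL/min


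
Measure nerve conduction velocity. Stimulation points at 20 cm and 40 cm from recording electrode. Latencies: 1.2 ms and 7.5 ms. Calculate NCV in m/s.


Distance = (40 - 20) / 100 = 0.2 m
dt = (7.5 - 1.2) / 1000 = 0.0063 s
NCV = dist / dt = 31.75 m/s


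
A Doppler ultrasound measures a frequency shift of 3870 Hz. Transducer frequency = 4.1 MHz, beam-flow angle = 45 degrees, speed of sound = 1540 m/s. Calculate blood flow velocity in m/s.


v = fd * c / (2 * f0 * cos(theta))
v = 3870 * 1540 / (2 * 4.1000e+06 * cos(45))
v = 1.028 m/s


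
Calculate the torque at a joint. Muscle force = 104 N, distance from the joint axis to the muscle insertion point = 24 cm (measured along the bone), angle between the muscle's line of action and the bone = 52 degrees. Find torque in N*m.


Torque = F * d * sin(theta)   (moment arm = d*sin(theta))
d = 24 cm = 0.24 m
Torque = 104 * 0.24 * sin(52)
Torque = 19.67 N*m


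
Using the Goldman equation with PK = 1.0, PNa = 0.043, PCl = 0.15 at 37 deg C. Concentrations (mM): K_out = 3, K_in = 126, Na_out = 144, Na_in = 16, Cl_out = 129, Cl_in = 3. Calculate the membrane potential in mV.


Vm = (RT/F)*ln((PK*Ko + PNa*Nao + PCl*Cli)/(PK*Ki + PNa*Nai + PCl*Clo))
Numer = 9.642, Denom = 146.038
Vm = -72.63 mV


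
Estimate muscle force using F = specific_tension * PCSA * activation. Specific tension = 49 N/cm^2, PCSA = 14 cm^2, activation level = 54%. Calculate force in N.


F = sigma * PCSA * activation
F = 49 * 14 * 0.54
F = 370.4 N


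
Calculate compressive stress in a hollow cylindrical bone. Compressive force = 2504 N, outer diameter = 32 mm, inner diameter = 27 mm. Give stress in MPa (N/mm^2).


A = pi*(r_o^2 - r_i^2)
r_o = 16 mm, r_i = 13.5 mm
A = 231.692 mm^2
sigma = F/A = 2504 / 231.692
sigma = 10.81 MPa


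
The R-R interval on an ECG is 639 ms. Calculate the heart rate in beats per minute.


HR = 60 / RR_interval(s)
RR = 639 ms = 0.639 s
HR = 60 / 0.639 = 93.9 bpm


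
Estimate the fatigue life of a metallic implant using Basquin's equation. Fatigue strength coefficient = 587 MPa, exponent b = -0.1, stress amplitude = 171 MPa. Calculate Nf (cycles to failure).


sigma_a = sigma_f' * (2Nf)^b
2Nf = (sigma_a/sigma_f')^(1/b)
2Nf = (171/587)^(1/-0.1)
2Nf = 227206.06
Nf = 1.136e+05


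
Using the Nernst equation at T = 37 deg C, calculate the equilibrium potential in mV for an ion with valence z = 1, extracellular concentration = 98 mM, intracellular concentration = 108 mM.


E = (RT/(zF)) * ln(C_out/C_in)
T = 37 + 273.15 = 310.15 K
E = (8.314 * 310.15 / (1 * 96485)) * ln(98/108)
E = -2.597 mV


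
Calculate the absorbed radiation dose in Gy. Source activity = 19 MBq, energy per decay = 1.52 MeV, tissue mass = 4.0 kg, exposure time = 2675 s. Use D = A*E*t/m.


A = 19 MBq = 1.9000e+07 Bq
E = 1.52 MeV = 2.43504e-13 J
D = A*E*t/m = 1.9000e+07*2.43504e-13*2675/4.0
D = 0.003094 Gy


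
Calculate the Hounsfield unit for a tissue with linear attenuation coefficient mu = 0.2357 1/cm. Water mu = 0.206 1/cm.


HU = ((mu_tissue - mu_water) / mu_water) * 1000
HU = ((0.2357 - 0.206) / 0.206) * 1000
HU = 144.2


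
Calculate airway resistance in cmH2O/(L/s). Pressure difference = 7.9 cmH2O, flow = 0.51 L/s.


R = dP / flow
R = 7.9 / 0.51
R = 15.49 cmH2O/(L/s)


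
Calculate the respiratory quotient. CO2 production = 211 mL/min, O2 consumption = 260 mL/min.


RQ = VCO2 / VO2
RQ = 211 / 260
RQ = 0.8115


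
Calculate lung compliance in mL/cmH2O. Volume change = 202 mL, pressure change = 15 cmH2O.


C = dV / dP
C = 202 / 15
C = 13.47 mL/cmH2O


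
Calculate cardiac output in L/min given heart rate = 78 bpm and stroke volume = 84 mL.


CO = HR * SV
CO = 78 * 84 / 1000
CO = 6.552 L/min


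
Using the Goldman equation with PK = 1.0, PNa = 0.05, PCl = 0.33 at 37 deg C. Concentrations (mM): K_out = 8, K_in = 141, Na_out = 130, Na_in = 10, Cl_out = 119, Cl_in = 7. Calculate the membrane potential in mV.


Vm = (RT/F)*ln((PK*Ko + PNa*Nao + PCl*Cli)/(PK*Ki + PNa*Nai + PCl*Clo))
Numer = 16.81, Denom = 180.77
Vm = -63.48 mV


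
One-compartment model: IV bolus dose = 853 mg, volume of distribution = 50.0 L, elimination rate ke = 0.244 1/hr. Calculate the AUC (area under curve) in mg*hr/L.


C0 = Dose/Vd = 853/50.0 = 17.06 mg/L
AUC = C0/ke = 17.06/0.244
AUC = 69.92 mg*hr/L


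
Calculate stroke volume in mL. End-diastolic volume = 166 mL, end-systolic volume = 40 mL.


SV = EDV - ESV
SV = 166 - 40
SV = 126 mL


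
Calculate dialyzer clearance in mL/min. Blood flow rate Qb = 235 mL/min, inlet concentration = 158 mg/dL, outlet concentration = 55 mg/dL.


K = Qb * (Cb_in - Cb_out) / Cb_in
K = 235 * (158 - 55) / 158
K = 153.2 mL/min


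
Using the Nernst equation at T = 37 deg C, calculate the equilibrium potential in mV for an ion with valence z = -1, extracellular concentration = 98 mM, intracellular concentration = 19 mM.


E = (RT/(zF)) * ln(C_out/C_in)
T = 37 + 273.15 = 310.15 K
E = (8.314 * 310.15 / (-1 * 96485)) * ln(98/19)
E = -43.84 mV


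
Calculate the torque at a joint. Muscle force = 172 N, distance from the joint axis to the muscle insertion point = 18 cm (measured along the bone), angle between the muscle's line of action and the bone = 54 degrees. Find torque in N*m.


Torque = F * d * sin(theta)   (moment arm = d*sin(theta))
d = 18 cm = 0.18 m
Torque = 172 * 0.18 * sin(54)
Torque = 25.05 N*m


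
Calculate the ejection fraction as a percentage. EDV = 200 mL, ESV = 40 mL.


SV = EDV - ESV = 200 - 40 = 160 mL
EF = SV/EDV * 100 = 160/200 * 100
EF = 80%


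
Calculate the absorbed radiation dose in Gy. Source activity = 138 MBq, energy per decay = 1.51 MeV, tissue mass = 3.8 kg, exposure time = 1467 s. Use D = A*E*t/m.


A = 138 MBq = 1.3800e+08 Bq
E = 1.51 MeV = 2.41902e-13 J
D = A*E*t/m = 1.3800e+08*2.41902e-13*1467/3.8
D = 0.01289 Gy


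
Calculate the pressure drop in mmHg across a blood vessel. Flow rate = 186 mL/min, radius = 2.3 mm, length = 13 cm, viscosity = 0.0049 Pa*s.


dP = 8*mu*L*Q / (pi*r^4)
Q = 186 mL/min = 3.1e-06 m^3/s
dP = 179.692 Pa = 179.692 / 133.322 mmHg = 1.348 mmHg


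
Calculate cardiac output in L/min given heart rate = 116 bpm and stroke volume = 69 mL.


CO = HR * SV
CO = 116 * 69 / 1000
CO = 8.004 L/min


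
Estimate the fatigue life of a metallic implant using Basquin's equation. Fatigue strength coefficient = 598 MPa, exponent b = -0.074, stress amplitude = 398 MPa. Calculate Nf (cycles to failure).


sigma_a = sigma_f' * (2Nf)^b
2Nf = (sigma_a/sigma_f')^(1/b)
2Nf = (398/598)^(1/-0.074)
2Nf = 245.15116
Nf = 122.6


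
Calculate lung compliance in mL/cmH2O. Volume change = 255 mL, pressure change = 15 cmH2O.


C = dV / dP
C = 255 / 15
C = 17 mL/cmH2O


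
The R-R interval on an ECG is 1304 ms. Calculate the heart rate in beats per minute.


HR = 60 / RR_interval(s)
RR = 1304 ms = 1.304 s
HR = 60 / 1.304 = 46.01 bpm


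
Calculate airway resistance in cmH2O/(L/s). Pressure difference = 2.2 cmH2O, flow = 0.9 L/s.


R = dP / flow
R = 2.2 / 0.9
R = 2.444 cmH2O/(L/s)


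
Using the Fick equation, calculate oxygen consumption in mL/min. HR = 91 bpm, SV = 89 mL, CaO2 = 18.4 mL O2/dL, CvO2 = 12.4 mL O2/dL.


CO = HR*SV = 91*89/1000 = 8.099 L/min
a-v O2 diff = 18.4 - 12.4 = 6 mL/dL
VO2 = CO * (CaO2-CvO2) * 10 dL/L
VO2 = 8.099 * 6 * 10
VO2 = 485.9 mL/min


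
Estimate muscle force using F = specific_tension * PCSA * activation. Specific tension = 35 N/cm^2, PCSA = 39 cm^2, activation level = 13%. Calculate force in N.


F = sigma * PCSA * activation
F = 35 * 39 * 0.13
F = 177.5 N


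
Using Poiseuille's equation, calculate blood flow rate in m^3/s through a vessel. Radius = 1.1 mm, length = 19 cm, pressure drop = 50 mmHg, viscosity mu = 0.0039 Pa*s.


Q = pi*r^4*dP / (8*mu*L)
r = 0.0011 m, L = 0.19 m
dP = 50 mmHg = 6666.1 Pa
Q = 5.1723e-06 m^3/s


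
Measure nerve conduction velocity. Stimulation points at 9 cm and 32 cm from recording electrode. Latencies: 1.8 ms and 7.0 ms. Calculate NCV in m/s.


Distance = (32 - 9) / 100 = 0.23 m
dt = (7.0 - 1.8) / 1000 = 0.0052 s
NCV = dist / dt = 44.23 m/s


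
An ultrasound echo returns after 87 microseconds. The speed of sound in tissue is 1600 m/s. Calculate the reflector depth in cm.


depth = c * t / 2
t = 87 us = 8.7000e-05 s
depth = 1600 * 8.7000e-05 / 2
depth = 0.0696 m = 6.96 cm


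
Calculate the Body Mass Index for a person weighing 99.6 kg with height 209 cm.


BMI = weight / height^2
height = 209 cm = 2.09 m
BMI = 99.6 / 2.09^2
BMI = 22.8 kg/m^2


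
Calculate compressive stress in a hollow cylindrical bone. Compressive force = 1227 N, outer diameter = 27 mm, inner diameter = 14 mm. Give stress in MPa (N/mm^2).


A = pi*(r_o^2 - r_i^2)
r_o = 13.5 mm, r_i = 7 mm
A = 418.617 mm^2
sigma = F/A = 1227 / 418.617
sigma = 2.931 MPa


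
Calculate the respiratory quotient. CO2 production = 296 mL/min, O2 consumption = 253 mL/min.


RQ = VCO2 / VO2
RQ = 296 / 253
RQ = 1.17


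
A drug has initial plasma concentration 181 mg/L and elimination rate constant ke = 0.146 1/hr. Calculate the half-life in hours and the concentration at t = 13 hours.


t_half = ln(2) / ke = 0.693147 / 0.146 = 4.748 hr
C(t) = C0 * exp(-ke*t) = 181 * exp(-0.146*13)
C(13) = 27.13 mg/L


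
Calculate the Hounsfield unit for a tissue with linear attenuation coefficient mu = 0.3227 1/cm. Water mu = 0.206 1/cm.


HU = ((mu_tissue - mu_water) / mu_water) * 1000
HU = ((0.3227 - 0.206) / 0.206) * 1000
HU = 566.5


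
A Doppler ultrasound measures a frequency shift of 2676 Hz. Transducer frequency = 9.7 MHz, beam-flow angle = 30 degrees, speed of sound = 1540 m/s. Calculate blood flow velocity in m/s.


v = fd * c / (2 * f0 * cos(theta))
v = 2676 * 1540 / (2 * 9.7000e+06 * cos(30))
v = 0.2453 m/s


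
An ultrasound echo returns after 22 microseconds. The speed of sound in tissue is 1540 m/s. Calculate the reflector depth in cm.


depth = c * t / 2
t = 22 us = 2.2000e-05 s
depth = 1540 * 2.2000e-05 / 2
depth = 0.01694 m = 1.694 cm


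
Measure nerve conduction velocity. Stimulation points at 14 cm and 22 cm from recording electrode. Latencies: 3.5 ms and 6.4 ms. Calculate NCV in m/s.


Distance = (22 - 14) / 100 = 0.08 m
dt = (6.4 - 3.5) / 1000 = 0.0029 s
NCV = dist / dt = 27.59 m/s


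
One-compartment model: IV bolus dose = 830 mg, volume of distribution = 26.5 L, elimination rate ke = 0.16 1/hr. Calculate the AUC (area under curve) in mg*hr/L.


C0 = Dose/Vd = 830/26.5 = 31.3208 mg/L
AUC = C0/ke = 31.3208/0.16
AUC = 195.8 mg*hr/L


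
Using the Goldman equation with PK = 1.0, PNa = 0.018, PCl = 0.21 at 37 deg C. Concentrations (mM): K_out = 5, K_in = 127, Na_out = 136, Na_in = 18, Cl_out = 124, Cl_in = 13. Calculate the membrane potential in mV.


Vm = (RT/F)*ln((PK*Ko + PNa*Nao + PCl*Cli)/(PK*Ki + PNa*Nai + PCl*Clo))
Numer = 10.178, Denom = 153.364
Vm = -72.49 mV


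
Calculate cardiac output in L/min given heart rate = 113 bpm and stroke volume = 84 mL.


CO = HR * SV
CO = 113 * 84 / 1000
CO = 9.492 L/min


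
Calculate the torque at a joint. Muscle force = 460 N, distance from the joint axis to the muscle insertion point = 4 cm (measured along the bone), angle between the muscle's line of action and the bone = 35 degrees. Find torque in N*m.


Torque = F * d * sin(theta)   (moment arm = d*sin(theta))
d = 4 cm = 0.04 m
Torque = 460 * 0.04 * sin(35)
Torque = 10.55 N*m


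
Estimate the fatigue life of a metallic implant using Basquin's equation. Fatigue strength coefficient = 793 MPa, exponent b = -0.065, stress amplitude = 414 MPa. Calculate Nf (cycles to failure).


sigma_a = sigma_f' * (2Nf)^b
2Nf = (sigma_a/sigma_f')^(1/b)
2Nf = (414/793)^(1/-0.065)
2Nf = 22011.983
Nf = 1.101e+04


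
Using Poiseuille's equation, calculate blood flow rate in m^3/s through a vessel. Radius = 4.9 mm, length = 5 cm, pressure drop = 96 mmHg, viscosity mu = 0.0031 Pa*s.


Q = pi*r^4*dP / (8*mu*L)
r = 0.0049 m, L = 0.05 m
dP = 96 mmHg = 12798.912 Pa
Q = 0.01869 m^3/s


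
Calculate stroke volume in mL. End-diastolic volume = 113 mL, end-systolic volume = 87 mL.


SV = EDV - ESV
SV = 113 - 87
SV = 26 mL


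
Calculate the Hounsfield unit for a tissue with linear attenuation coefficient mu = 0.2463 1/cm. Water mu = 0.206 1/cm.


HU = ((mu_tissue - mu_water) / mu_water) * 1000
HU = ((0.2463 - 0.206) / 0.206) * 1000
HU = 195.6


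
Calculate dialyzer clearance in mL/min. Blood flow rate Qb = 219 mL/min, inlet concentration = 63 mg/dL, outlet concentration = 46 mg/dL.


K = Qb * (Cb_in - Cb_out) / Cb_in
K = 219 * (63 - 46) / 63
K = 59.1 mL/min


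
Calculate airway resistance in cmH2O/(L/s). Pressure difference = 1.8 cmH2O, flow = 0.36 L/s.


R = dP / flow
R = 1.8 / 0.36
R = 5 cmH2O/(L/s)


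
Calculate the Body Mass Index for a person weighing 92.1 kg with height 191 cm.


BMI = weight / height^2
height = 191 cm = 1.91 m
BMI = 92.1 / 1.91^2
BMI = 25.25 kg/m^2


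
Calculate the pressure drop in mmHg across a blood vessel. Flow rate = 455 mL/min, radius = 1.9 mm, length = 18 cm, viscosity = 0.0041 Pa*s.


dP = 8*mu*L*Q / (pi*r^4)
Q = 455 mL/min = 7.58333e-06 m^3/s
dP = 1093.56 Pa = 1093.56 / 133.322 mmHg = 8.202 mmHg


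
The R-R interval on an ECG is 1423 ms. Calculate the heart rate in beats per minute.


HR = 60 / RR_interval(s)
RR = 1423 ms = 1.423 s
HR = 60 / 1.423 = 42.16 bpm


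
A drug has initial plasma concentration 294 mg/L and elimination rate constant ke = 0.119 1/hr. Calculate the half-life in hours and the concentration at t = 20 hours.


t_half = ln(2) / ke = 0.693147 / 0.119 = 5.825 hr
C(t) = C0 * exp(-ke*t) = 294 * exp(-0.119*20)
C(20) = 27.21 mg/L


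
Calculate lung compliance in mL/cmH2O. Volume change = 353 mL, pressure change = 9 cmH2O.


C = dV / dP
C = 353 / 9
C = 39.22 mL/cmH2O


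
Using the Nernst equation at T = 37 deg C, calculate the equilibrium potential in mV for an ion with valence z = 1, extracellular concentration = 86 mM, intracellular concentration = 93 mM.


E = (RT/(zF)) * ln(C_out/C_in)
T = 37 + 273.15 = 310.15 K
E = (8.314 * 310.15 / (1 * 96485)) * ln(86/93)
E = -2.091 mV


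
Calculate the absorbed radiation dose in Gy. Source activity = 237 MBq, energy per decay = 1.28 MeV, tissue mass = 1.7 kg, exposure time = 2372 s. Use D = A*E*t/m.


A = 237 MBq = 2.3700e+08 Bq
E = 1.28 MeV = 2.05056e-13 J
D = A*E*t/m = 2.3700e+08*2.05056e-13*2372/1.7
D = 0.06781 Gy


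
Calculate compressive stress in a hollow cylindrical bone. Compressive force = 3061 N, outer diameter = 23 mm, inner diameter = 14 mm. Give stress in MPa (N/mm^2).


A = pi*(r_o^2 - r_i^2)
r_o = 11.5 mm, r_i = 7 mm
A = 261.538 mm^2
sigma = F/A = 3061 / 261.538
sigma = 11.7 MPa


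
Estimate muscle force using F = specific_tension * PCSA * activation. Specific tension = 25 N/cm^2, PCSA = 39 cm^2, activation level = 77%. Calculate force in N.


F = sigma * PCSA * activation
F = 25 * 39 * 0.77
F = 750.8 N


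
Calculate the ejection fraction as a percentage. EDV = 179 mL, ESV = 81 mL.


SV = EDV - ESV = 179 - 81 = 98 mL
EF = SV/EDV * 100 = 98/179 * 100
EF = 54.75%


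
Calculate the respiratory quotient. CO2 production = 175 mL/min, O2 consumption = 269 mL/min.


RQ = VCO2 / VO2
RQ = 175 / 269
RQ = 0.6506


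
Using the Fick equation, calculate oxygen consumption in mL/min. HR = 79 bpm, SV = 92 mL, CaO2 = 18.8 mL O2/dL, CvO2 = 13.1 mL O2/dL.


CO = HR*SV = 79*92/1000 = 7.268 L/min
a-v O2 diff = 18.8 - 13.1 = 5.7 mL/dL
VO2 = CO * (CaO2-CvO2) * 10 dL/L
VO2 = 7.268 * 5.7 * 10
VO2 = 414.3 mL/min


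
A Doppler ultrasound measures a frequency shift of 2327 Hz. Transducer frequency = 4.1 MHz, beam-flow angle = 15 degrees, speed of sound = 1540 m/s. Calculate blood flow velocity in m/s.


v = fd * c / (2 * f0 * cos(theta))
v = 2327 * 1540 / (2 * 4.1000e+06 * cos(15))
v = 0.4524 m/s


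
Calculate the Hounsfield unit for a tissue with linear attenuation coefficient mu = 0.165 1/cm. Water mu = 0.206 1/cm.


HU = ((mu_tissue - mu_water) / mu_water) * 1000
HU = ((0.165 - 0.206) / 0.206) * 1000
HU = -199


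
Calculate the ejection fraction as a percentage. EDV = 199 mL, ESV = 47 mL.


SV = EDV - ESV = 199 - 47 = 152 mL
EF = SV/EDV * 100 = 152/199 * 100
EF = 76.38%


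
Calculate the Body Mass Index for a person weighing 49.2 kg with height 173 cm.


BMI = weight / height^2
height = 173 cm = 1.73 m
BMI = 49.2 / 1.73^2
BMI = 16.44 kg/m^2


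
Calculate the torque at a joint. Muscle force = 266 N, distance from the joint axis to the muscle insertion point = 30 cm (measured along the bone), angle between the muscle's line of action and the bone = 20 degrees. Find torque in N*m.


Torque = F * d * sin(theta)   (moment arm = d*sin(theta))
d = 30 cm = 0.3 m
Torque = 266 * 0.3 * sin(20)
Torque = 27.29 N*m


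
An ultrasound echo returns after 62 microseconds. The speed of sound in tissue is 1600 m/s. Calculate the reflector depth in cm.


depth = c * t / 2
t = 62 us = 6.2000e-05 s
depth = 1600 * 6.2000e-05 / 2
depth = 0.0496 m = 4.96 cm


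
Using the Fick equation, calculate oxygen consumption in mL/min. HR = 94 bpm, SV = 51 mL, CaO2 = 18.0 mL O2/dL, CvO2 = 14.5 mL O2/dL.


CO = HR*SV = 94*51/1000 = 4.794 L/min
a-v O2 diff = 18.0 - 14.5 = 3.5 mL/dL
VO2 = CO * (CaO2-CvO2) * 10 dL/L
VO2 = 4.794 * 3.5 * 10
VO2 = 167.8 mL/min


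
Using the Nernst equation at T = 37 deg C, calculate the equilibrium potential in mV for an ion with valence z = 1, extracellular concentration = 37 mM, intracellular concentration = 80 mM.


E = (RT/(zF)) * ln(C_out/C_in)
T = 37 + 273.15 = 310.15 K
E = (8.314 * 310.15 / (1 * 96485)) * ln(37/80)
E = -20.61 mV


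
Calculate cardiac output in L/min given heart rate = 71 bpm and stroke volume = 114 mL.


CO = HR * SV
CO = 71 * 114 / 1000
CO = 8.094 L/min


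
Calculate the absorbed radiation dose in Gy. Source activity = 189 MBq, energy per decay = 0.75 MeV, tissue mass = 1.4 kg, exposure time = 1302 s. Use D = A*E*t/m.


A = 189 MBq = 1.8900e+08 Bq
E = 0.75 MeV = 1.2015e-13 J
D = A*E*t/m = 1.8900e+08*1.2015e-13*1302/1.4
D = 0.02112 Gy


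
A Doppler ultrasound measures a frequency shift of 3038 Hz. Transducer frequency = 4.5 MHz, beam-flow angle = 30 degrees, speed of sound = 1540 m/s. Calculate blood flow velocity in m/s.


v = fd * c / (2 * f0 * cos(theta))
v = 3038 * 1540 / (2 * 4.5000e+06 * cos(30))
v = 0.6003 m/s


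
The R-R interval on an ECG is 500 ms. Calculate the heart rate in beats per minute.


HR = 60 / RR_interval(s)
RR = 500 ms = 0.5 s
HR = 60 / 0.5 = 120 bpm


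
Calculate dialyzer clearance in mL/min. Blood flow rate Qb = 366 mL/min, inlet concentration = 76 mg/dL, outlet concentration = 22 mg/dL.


K = Qb * (Cb_in - Cb_out) / Cb_in
K = 366 * (76 - 22) / 76
K = 260.1 mL/min


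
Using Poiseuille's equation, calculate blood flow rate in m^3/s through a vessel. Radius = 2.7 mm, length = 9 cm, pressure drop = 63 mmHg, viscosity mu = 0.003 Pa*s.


Q = pi*r^4*dP / (8*mu*L)
r = 0.0027 m, L = 0.09 m
dP = 63 mmHg = 8399.286 Pa
Q = 6.4922e-04 m^3/s


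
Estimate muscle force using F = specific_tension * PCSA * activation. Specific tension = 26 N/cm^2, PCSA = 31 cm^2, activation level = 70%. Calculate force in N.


F = sigma * PCSA * activation
F = 26 * 31 * 0.7
F = 564.2 N


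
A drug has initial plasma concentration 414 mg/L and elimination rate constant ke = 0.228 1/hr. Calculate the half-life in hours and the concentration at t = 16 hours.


t_half = ln(2) / ke = 0.693147 / 0.228 = 3.04 hr
C(t) = C0 * exp(-ke*t) = 414 * exp(-0.228*16)
C(16) = 10.78 mg/L


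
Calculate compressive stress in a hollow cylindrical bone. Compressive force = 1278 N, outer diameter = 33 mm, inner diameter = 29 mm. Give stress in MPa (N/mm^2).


A = pi*(r_o^2 - r_i^2)
r_o = 16.5 mm, r_i = 14.5 mm
A = 194.779 mm^2
sigma = F/A = 1278 / 194.779
sigma = 6.561 MPa


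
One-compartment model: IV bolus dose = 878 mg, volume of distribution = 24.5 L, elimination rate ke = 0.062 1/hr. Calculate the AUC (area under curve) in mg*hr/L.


C0 = Dose/Vd = 878/24.5 = 35.8367 mg/L
AUC = C0/ke = 35.8367/0.062
AUC = 578 mg*hr/L


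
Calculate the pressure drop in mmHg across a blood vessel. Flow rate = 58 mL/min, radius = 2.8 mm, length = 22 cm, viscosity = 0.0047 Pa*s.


dP = 8*mu*L*Q / (pi*r^4)
Q = 58 mL/min = 9.66667e-07 m^3/s
dP = 41.41 Pa = 41.41 / 133.322 mmHg = 0.3106 mmHg


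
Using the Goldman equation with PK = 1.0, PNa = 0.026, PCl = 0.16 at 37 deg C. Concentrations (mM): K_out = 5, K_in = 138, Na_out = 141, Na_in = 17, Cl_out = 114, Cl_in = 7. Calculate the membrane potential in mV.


Vm = (RT/F)*ln((PK*Ko + PNa*Nao + PCl*Cli)/(PK*Ki + PNa*Nai + PCl*Clo))
Numer = 9.786, Denom = 156.682
Vm = -74.12 mV


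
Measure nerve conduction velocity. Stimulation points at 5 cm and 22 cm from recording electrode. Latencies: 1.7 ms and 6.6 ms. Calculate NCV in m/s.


Distance = (22 - 5) / 100 = 0.17 m
dt = (6.6 - 1.7) / 1000 = 0.0049 s
NCV = dist / dt = 34.69 m/s


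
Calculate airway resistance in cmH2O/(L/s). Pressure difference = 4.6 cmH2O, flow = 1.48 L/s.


R = dP / flow
R = 4.6 / 1.48
R = 3.108 cmH2O/(L/s)


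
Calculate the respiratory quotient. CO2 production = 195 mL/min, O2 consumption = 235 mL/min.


RQ = VCO2 / VO2
RQ = 195 / 235
RQ = 0.8298


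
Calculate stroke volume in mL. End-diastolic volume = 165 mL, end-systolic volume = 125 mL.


SV = EDV - ESV
SV = 165 - 125
SV = 40 mL


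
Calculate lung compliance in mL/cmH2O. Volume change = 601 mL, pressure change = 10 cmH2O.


C = dV / dP
C = 601 / 10
C = 60.1 mL/cmH2O


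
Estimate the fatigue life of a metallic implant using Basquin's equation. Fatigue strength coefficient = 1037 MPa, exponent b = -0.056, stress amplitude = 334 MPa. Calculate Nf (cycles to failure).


sigma_a = sigma_f' * (2Nf)^b
2Nf = (sigma_a/sigma_f')^(1/b)
2Nf = (334/1037)^(1/-0.056)
2Nf = 6.1135136e+08
Nf = 3.0568e+08


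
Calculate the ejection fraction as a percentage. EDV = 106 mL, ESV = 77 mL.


SV = EDV - ESV = 106 - 77 = 29 mL
EF = SV/EDV * 100 = 29/106 * 100
EF = 27.36%


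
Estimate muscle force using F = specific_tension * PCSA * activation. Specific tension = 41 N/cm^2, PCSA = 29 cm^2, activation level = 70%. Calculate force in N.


F = sigma * PCSA * activation
F = 41 * 29 * 0.7
F = 832.3 N


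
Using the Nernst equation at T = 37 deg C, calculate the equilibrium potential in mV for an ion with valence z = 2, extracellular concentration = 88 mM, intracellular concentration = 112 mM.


E = (RT/(zF)) * ln(C_out/C_in)
T = 37 + 273.15 = 310.15 K
E = (8.314 * 310.15 / (2 * 96485)) * ln(88/112)
E = -3.223 mV


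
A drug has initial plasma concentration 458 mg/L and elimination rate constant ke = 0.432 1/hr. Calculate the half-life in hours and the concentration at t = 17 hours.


t_half = ln(2) / ke = 0.693147 / 0.432 = 1.605 hr
C(t) = C0 * exp(-ke*t) = 458 * exp(-0.432*17)
C(17) = 0.2961 mg/L


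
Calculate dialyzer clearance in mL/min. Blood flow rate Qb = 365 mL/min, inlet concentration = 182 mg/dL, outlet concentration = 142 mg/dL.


K = Qb * (Cb_in - Cb_out) / Cb_in
K = 365 * (182 - 142) / 182
K = 80.22 mL/min


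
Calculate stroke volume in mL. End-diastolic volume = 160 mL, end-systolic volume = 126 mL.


SV = EDV - ESV
SV = 160 - 126
SV = 34 mL


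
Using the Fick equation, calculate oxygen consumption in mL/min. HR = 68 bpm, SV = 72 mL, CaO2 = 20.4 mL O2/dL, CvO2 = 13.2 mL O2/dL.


CO = HR*SV = 68*72/1000 = 4.896 L/min
a-v O2 diff = 20.4 - 13.2 = 7.2 mL/dL
VO2 = CO * (CaO2-CvO2) * 10 dL/L
VO2 = 4.896 * 7.2 * 10
VO2 = 352.5 mL/min


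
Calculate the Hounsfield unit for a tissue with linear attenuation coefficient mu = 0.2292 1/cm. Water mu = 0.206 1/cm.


HU = ((mu_tissue - mu_water) / mu_water) * 1000
HU = ((0.2292 - 0.206) / 0.206) * 1000
HU = 112.6


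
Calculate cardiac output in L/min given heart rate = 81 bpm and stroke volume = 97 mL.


CO = HR * SV
CO = 81 * 97 / 1000
CO = 7.857 L/min


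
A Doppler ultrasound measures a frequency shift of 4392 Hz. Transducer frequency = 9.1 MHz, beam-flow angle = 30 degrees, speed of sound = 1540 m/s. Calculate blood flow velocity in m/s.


v = fd * c / (2 * f0 * cos(theta))
v = 4392 * 1540 / (2 * 9.1000e+06 * cos(30))
v = 0.4291 m/s


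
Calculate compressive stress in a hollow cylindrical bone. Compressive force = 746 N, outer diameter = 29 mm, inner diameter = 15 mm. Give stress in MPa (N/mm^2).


A = pi*(r_o^2 - r_i^2)
r_o = 14.5 mm, r_i = 7.5 mm
A = 483.805 mm^2
sigma = F/A = 746 / 483.805
sigma = 1.542 MPa


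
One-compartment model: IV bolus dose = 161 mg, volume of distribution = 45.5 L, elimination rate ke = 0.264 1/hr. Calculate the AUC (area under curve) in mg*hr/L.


C0 = Dose/Vd = 161/45.5 = 3.53846 mg/L
AUC = C0/ke = 3.53846/0.264
AUC = 13.4 mg*hr/L


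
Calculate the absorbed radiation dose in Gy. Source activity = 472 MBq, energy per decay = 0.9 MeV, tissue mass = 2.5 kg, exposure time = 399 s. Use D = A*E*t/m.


A = 472 MBq = 4.7200e+08 Bq
E = 0.9 MeV = 1.4418e-13 J
D = A*E*t/m = 4.7200e+08*1.4418e-13*399/2.5
D = 0.01086 Gy


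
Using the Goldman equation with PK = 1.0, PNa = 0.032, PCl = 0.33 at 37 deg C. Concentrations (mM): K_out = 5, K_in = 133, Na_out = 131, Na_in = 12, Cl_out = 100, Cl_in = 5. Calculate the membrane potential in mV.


Vm = (RT/F)*ln((PK*Ko + PNa*Nao + PCl*Cli)/(PK*Ki + PNa*Nai + PCl*Clo))
Numer = 10.842, Denom = 166.384
Vm = -72.98 mV


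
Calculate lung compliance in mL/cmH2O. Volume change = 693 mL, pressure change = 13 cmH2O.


C = dV / dP
C = 693 / 13
C = 53.31 mL/cmH2O


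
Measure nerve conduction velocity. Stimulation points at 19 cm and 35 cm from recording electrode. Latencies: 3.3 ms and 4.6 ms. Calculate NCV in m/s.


Distance = (35 - 19) / 100 = 0.16 m
dt = (4.6 - 3.3) / 1000 = 0.0013 s
NCV = dist / dt = 123.1 m/s


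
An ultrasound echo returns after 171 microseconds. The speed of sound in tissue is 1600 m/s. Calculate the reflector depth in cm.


depth = c * t / 2
t = 171 us = 1.7100e-04 s
depth = 1600 * 1.7100e-04 / 2
depth = 0.1368 m = 13.68 cm


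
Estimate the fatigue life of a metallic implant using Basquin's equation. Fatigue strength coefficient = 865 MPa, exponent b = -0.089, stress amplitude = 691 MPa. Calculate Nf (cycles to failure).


sigma_a = sigma_f' * (2Nf)^b
2Nf = (sigma_a/sigma_f')^(1/b)
2Nf = (691/865)^(1/-0.089)
2Nf = 12.471918
Nf = 6.236


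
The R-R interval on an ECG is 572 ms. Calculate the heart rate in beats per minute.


HR = 60 / RR_interval(s)
RR = 572 ms = 0.572 s
HR = 60 / 0.572 = 104.9 bpm


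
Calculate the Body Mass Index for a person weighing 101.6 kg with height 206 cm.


BMI = weight / height^2
height = 206 cm = 2.06 m
BMI = 101.6 / 2.06^2
BMI = 23.94 kg/m^2


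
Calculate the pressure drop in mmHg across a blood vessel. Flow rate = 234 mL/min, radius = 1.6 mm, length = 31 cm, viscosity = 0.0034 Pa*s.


dP = 8*mu*L*Q / (pi*r^4)
Q = 234 mL/min = 3.9e-06 m^3/s
dP = 1597.22 Pa = 1597.22 / 133.322 mmHg = 11.98 mmHg


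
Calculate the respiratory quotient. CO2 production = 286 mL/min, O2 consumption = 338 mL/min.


RQ = VCO2 / VO2
RQ = 286 / 338
RQ = 0.8462


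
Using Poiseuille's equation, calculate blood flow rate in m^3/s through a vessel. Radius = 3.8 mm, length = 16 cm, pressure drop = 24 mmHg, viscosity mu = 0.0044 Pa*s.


Q = pi*r^4*dP / (8*mu*L)
r = 0.0038 m, L = 0.16 m
dP = 24 mmHg = 3199.728 Pa
Q = 3.7216e-04 m^3/s


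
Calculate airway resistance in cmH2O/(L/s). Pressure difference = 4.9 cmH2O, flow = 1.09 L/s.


R = dP / flow
R = 4.9 / 1.09
R = 4.495 cmH2O/(L/s)


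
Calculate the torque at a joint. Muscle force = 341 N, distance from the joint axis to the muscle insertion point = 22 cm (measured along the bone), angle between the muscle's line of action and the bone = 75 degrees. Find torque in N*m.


Torque = F * d * sin(theta)   (moment arm = d*sin(theta))
d = 22 cm = 0.22 m
Torque = 341 * 0.22 * sin(75)
Torque = 72.46 N*m


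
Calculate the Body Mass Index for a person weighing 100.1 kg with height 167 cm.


BMI = weight / height^2
height = 167 cm = 1.67 m
BMI = 100.1 / 1.67^2
BMI = 35.89 kg/m^2


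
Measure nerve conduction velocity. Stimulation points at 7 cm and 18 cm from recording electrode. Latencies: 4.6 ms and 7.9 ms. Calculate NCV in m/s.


Distance = (18 - 7) / 100 = 0.11 m
dt = (7.9 - 4.6) / 1000 = 0.0033 s
NCV = dist / dt = 33.33 m/s


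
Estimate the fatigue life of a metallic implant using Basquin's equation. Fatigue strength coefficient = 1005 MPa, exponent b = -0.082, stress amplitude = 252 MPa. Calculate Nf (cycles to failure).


sigma_a = sigma_f' * (2Nf)^b
2Nf = (sigma_a/sigma_f')^(1/b)
2Nf = (252/1005)^(1/-0.082)
2Nf = 21203560
Nf = 1.0602e+07


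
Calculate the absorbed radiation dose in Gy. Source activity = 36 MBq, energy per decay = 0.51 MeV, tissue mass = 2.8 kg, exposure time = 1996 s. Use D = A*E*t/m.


A = 36 MBq = 3.6000e+07 Bq
E = 0.51 MeV = 8.1702e-14 J
D = A*E*t/m = 3.6000e+07*8.1702e-14*1996/2.8
D = 0.002097 Gy


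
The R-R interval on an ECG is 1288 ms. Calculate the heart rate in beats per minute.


HR = 60 / RR_interval(s)
RR = 1288 ms = 1.288 s
HR = 60 / 1.288 = 46.58 bpm


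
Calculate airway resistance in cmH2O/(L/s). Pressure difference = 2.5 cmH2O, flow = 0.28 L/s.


R = dP / flow
R = 2.5 / 0.28
R = 8.929 cmH2O/(L/s)


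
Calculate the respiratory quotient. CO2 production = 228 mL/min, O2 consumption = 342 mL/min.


RQ = VCO2 / VO2
RQ = 228 / 342
RQ = 0.6667


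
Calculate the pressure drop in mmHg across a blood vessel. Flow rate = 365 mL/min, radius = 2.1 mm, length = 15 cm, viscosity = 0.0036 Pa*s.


dP = 8*mu*L*Q / (pi*r^4)
Q = 365 mL/min = 6.08333e-06 m^3/s
dP = 430.128 Pa = 430.128 / 133.322 mmHg = 3.226 mmHg
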